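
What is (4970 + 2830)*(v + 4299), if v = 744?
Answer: 39335400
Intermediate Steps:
(4970 + 2830)*(v + 4299) = (4970 + 2830)*(744 + 4299) = 7800*5043 = 39335400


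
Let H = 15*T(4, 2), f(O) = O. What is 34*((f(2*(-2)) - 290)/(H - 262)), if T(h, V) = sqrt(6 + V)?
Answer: 38514/983 + 4410*sqrt(2)/983 ≈ 45.525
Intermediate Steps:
H = 30*sqrt(2) (H = 15*sqrt(6 + 2) = 15*sqrt(8) = 15*(2*sqrt(2)) = 30*sqrt(2) ≈ 42.426)
34*((f(2*(-2)) - 290)/(H - 262)) = 34*((2*(-2) - 290)/(30*sqrt(2) - 262)) = 34*((-4 - 290)/(-262 + 30*sqrt(2))) = 34*(-294/(-262 + 30*sqrt(2))) = -9996/(-262 + 30*sqrt(2))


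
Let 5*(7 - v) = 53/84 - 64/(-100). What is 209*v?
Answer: 14803679/10500 ≈ 1409.9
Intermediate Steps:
v = 70831/10500 (v = 7 - (53/84 - 64/(-100))/5 = 7 - (53*(1/84) - 64*(-1/100))/5 = 7 - (53/84 + 16/25)/5 = 7 - ⅕*2669/2100 = 7 - 2669/10500 = 70831/10500 ≈ 6.7458)
209*v = 209*(70831/10500) = 14803679/10500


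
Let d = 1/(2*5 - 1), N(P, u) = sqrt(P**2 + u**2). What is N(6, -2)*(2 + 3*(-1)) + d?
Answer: 1/9 - 2*sqrt(10) ≈ -6.2134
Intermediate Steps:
d = 1/9 (d = 1/(10 - 1) = 1/9 ≈ 0.11111)
N(6, -2)*(2 + 3*(-1)) + d = sqrt(6**2 + (-2)**2)*(2 + 3*(-1)) + 1/9 = sqrt(36 + 4)*(2 - 3) + 1/9 = sqrt(40)*(-1) + 1/9 = (2*sqrt(10))*(-1) + 1/9 = -2*sqrt(10) + 1/9 = 1/9 - 2*sqrt(10)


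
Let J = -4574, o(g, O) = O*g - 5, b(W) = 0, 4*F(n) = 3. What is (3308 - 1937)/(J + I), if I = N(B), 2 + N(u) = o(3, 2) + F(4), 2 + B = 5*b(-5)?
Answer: -1828/6099 ≈ -0.29972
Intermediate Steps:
F(n) = ¾ (F(n) = (¼)*3 = ¾)
o(g, O) = -5 + O*g
B = -2 (B = -2 + 5*0 = -2 + 0 = -2)
N(u) = -¼ (N(u) = -2 + ((-5 + 2*3) + ¾) = -2 + ((-5 + 6) + ¾) = -2 + (1 + ¾) = -2 + 7/4 = -¼)
I = -¼ ≈ -0.25000
(3308 - 1937)/(J + I) = (3308 - 1937)/(-4574 - ¼) = 1371/(-18297/4) = 1371*(-4/18297) = -1828/6099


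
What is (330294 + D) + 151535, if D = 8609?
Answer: 490438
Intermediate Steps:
(330294 + D) + 151535 = (330294 + 8609) + 151535 = 338903 + 151535 = 490438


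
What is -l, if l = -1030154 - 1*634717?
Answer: 1664871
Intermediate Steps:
l = -1664871 (l = -1030154 - 634717 = -1664871)
-l = -1*(-1664871) = 1664871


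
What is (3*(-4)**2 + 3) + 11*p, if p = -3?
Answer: 18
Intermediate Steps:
(3*(-4)**2 + 3) + 11*p = (3*(-4)**2 + 3) + 11*(-3) = (3*16 + 3) - 33 = (48 + 3) - 33 = 51 - 33 = 18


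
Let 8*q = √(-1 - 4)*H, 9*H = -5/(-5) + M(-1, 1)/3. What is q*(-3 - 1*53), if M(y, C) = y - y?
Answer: -7*I*√5/9 ≈ -1.7392*I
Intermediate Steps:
M(y, C) = 0
H = ⅑ (H = (-5/(-5) + 0/3)/9 = (-5*(-⅕) + 0*(⅓))/9 = (1 + 0)/9 = (⅑)*1 = ⅑ ≈ 0.11111)
q = I*√5/72 (q = (√(-1 - 4)*(⅑))/8 = (√(-5)*(⅑))/8 = ((I*√5)*(⅑))/8 = (I*√5/9)/8 = I*√5/72 ≈ 0.031056*I)
q*(-3 - 1*53) = (I*√5/72)*(-3 - 1*53) = (I*√5/72)*(-3 - 53) = (I*√5/72)*(-56) = -7*I*√5/9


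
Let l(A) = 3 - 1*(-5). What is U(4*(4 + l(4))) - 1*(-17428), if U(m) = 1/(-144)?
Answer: 2509631/144 ≈ 17428.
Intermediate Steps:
l(A) = 8 (l(A) = 3 + 5 = 8)
U(m) = -1/144
U(4*(4 + l(4))) - 1*(-17428) = -1/144 - 1*(-17428) = -1/144 + 17428 = 2509631/144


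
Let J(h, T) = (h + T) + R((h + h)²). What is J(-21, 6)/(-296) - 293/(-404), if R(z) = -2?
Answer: 23399/29896 ≈ 0.78268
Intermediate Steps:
J(h, T) = -2 + T + h (J(h, T) = (h + T) - 2 = (T + h) - 2 = -2 + T + h)
J(-21, 6)/(-296) - 293/(-404) = (-2 + 6 - 21)/(-296) - 293/(-404) = -17*(-1/296) - 293*(-1/404) = 17/296 + 293/404 = 23399/29896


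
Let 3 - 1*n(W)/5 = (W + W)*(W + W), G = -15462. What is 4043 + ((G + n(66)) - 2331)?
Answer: -100855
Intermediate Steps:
n(W) = 15 - 20*W² (n(W) = 15 - 5*(W + W)*(W + W) = 15 - 5*2*W*2*W = 15 - 20*W²)
4043 + ((G + n(66)) - 2331) = 4043 + ((-15462 + (15 - 20*66²)) - 2331) = 4043 + ((-15462 + (15 - 20*4356)) - 2331) = 4043 + ((-15462 + (15 - 87120)) - 2331) = 4043 + ((-15462 - 87105) - 2331) = 4043 + (-102567 - 2331) = 4043 - 104898 = -100855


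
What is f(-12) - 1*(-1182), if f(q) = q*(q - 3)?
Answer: 1362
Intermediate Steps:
f(q) = q*(-3 + q)
f(-12) - 1*(-1182) = -12*(-3 - 12) - 1*(-1182) = -12*(-15) + 1182 = 180 + 1182 = 1362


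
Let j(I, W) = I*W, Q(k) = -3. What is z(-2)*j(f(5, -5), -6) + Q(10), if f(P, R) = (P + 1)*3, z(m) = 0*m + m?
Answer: 213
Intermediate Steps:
z(m) = m (z(m) = 0 + m = m)
f(P, R) = 3 + 3*P (f(P, R) = (1 + P)*3 = 3 + 3*P)
z(-2)*j(f(5, -5), -6) + Q(10) = -2*(3 + 3*5)*(-6) - 3 = -2*(3 + 15)*(-6) - 3 = -36*(-6) - 3 = -2*(-108) - 3 = 216 - 3 = 213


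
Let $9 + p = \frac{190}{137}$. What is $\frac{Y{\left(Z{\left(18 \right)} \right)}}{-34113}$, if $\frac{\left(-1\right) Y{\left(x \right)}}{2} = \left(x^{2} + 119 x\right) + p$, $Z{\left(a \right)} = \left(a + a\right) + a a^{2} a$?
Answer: $\frac{3024964538642}{4673481} \approx 6.4726 \cdot 10^{5}$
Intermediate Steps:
$Z{\left(a \right)} = a^{4} + 2 a$ ($Z{\left(a \right)} = 2 a + a^{3} a = 2 a + a^{4} = a^{4} + 2 a$)
$p = - \frac{1043}{137}$ ($p = -9 + \frac{190}{137} = - \frac{1043}{137} \approx -7.6131$)
$Y{\left(x \right)} = \frac{2086}{137} - 238 x - 2 x^{2}$ ($Y{\left(x \right)} = - 2 \left(\left(x^{2} + 119 x\right) - \frac{1043}{137}\right) = - 2 \left(- \frac{1043}{137} + x^{2} + 119 x\right) = \frac{2086}{137} - 238 x - 2 x^{2}$)
$\frac{Y{\left(Z{\left(18 \right)} \right)}}{-34113} = \frac{\frac{2086}{137} - 238 \cdot 18 \left(2 + 18^{3}\right) - 2 \left(18 \left(2 + 18^{3}\right)\right)^{2}}{-34113} = \left(\frac{2086}{137} - 238 \cdot 18 \left(2 + 5832\right) - 2 \left(18 \left(2 + 5832\right)\right)^{2}\right) \left(- \frac{1}{34113}\right) = \left(\frac{2086}{137} - 238 \cdot 18 \cdot 5834 - 2 \left(18 \cdot 5834\right)^{2}\right) \left(- \frac{1}{34113}\right) = \left(\frac{2086}{137} - 24992856 - 2 \cdot 105012^{2}\right) \left(- \frac{1}{34113}\right) = \left(\frac{2086}{137} - 24992856 - 22055040288\right) \left(- \frac{1}{34113}\right) = \left(- \frac{3024964538642}{137}\right) \left(- \frac{1}{34113}\right) = \frac{3024964538642}{4673481}$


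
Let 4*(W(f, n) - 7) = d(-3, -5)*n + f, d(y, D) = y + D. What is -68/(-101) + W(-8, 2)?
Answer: 169/101 ≈ 1.6733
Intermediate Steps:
d(y, D) = D + y
W(f, n) = 7 - 2*n + f/4 (W(f, n) = 7 + ((-5 - 3)*n + f)/4 = 7 + (-8*n + f)/4 = 7 + (f - 8*n)/4 = 7 + (-2*n + f/4) = 7 - 2*n + f/4)
-68/(-101) + W(-8, 2) = -68/(-101) + (7 - 2*2 + (¼)*(-8)) = -1/101*(-68) + (7 - 4 - 2) = 68/101 + 1 = 169/101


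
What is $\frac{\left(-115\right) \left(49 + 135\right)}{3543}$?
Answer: $- \frac{21160}{3543} \approx -5.9723$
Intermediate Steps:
$\frac{\left(-115\right) \left(49 + 135\right)}{3543} = \left(-115\right) 184 \cdot \frac{1}{3543} = \left(-21160\right) \frac{1}{3543} = - \frac{21160}{3543}$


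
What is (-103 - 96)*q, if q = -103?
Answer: 20497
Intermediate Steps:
(-103 - 96)*q = (-103 - 96)*(-103) = -199*(-103) = 20497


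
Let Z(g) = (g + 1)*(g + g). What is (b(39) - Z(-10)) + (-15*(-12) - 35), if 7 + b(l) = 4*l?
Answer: 114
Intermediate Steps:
b(l) = -7 + 4*l
Z(g) = 2*g*(1 + g) (Z(g) = (1 + g)*(2*g) = 2*g*(1 + g))
(b(39) - Z(-10)) + (-15*(-12) - 35) = ((-7 + 4*39) - 2*(-10)*(1 - 10)) + (-15*(-12) - 35) = ((-7 + 156) - 2*(-10)*(-9)) + (180 - 35) = (149 - 1*180) + 145 = (149 - 180) + 145 = -31 + 145 = 114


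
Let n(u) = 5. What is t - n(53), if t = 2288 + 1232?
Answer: 3515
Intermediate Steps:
t = 3520
t - n(53) = 3520 - 1*5 = 3520 - 5 = 3515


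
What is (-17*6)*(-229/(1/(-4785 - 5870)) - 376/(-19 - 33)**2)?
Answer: -42060631413/169 ≈ -2.4888e+8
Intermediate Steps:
(-17*6)*(-229/(1/(-4785 - 5870)) - 376/(-19 - 33)**2) = -102*(-229/(1/(-10655)) - 376/((-52)**2)) = -102*(-229/(-1/10655) - 376/2704) = -102*(-229*(-10655) - 376*1/2704) = -102*(2439995 - 47/338) = -102*824718263/338 = -42060631413/169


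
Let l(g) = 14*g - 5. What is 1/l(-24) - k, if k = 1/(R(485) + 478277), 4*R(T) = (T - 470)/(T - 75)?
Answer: -156986707/53494326919 ≈ -0.0029346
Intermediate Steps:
R(T) = (-470 + T)/(4*(-75 + T)) (R(T) = ((T - 470)/(T - 75))/4 = ((-470 + T)/(-75 + T))/4 = (-470 + T)/(4*(-75 + T)))
l(g) = -5 + 14*g
k = 328/156874859 (k = 1/((-470 + 485)/(4*(-75 + 485)) + 478277) = 1/((¼)*15/410 + 478277) = 1/((¼)*(1/410)*15 + 478277) = 1/(3/328 + 478277) = 1/(156874859/328) = 328/156874859 ≈ 2.0908e-6)
1/l(-24) - k = 1/(-5 + 14*(-24)) - 1*328/156874859 = 1/(-5 - 336) - 328/156874859 = 1/(-341) - 328/156874859 = -1/341 - 328/156874859 = -156986707/53494326919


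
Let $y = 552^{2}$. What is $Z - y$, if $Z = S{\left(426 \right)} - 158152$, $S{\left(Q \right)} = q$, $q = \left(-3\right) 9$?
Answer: $-462883$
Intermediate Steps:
$q = -27$
$S{\left(Q \right)} = -27$
$y = 304704$
$Z = -158179$ ($Z = -27 - 158152 = -158179$)
$Z - y = -158179 - 304704 = -462883$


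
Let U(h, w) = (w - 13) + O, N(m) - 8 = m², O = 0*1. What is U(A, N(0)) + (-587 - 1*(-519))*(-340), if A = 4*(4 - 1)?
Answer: 23115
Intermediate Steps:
O = 0
N(m) = 8 + m²
A = 12 (A = 4*3 = 12)
U(h, w) = -13 + w (U(h, w) = (w - 13) + 0 = (-13 + w) + 0 = -13 + w)
U(A, N(0)) + (-587 - 1*(-519))*(-340) = (-13 + (8 + 0²)) + (-587 - 1*(-519))*(-340) = (-13 + (8 + 0)) + (-587 + 519)*(-340) = (-13 + 8) - 68*(-340) = -5 + 23120 = 23115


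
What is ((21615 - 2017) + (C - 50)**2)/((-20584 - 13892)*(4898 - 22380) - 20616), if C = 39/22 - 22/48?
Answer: 1531101817/42004999719936 ≈ 3.6450e-5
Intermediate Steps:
C = 347/264 (C = 39*(1/22) - 22*1/48 = 39/22 - 11/24 = 347/264 ≈ 1.3144)
((21615 - 2017) + (C - 50)**2)/((-20584 - 13892)*(4898 - 22380) - 20616) = ((21615 - 2017) + (347/264 - 50)**2)/((-20584 - 13892)*(4898 - 22380) - 20616) = (19598 + (-12853/264)**2)/(-34476*(-17482) - 20616) = (19598 + 165199609/69696)/(602709432 - 20616) = (1531101817/69696)/602688816 = (1531101817/69696)*(1/602688816) = 1531101817/42004999719936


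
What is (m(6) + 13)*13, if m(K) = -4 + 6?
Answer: 195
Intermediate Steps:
m(K) = 2
(m(6) + 13)*13 = (2 + 13)*13 = 15*13 = 195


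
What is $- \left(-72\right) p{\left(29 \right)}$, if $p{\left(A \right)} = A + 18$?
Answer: $3384$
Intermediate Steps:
$p{\left(A \right)} = 18 + A$
$- \left(-72\right) p{\left(29 \right)} = - \left(-72\right) \left(18 + 29\right) = - \left(-72\right) 47 = \left(-1\right) \left(-3384\right) = 3384$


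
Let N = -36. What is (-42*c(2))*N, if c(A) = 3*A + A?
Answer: 12096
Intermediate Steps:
c(A) = 4*A
(-42*c(2))*N = -168*2*(-36) = -42*8*(-36) = -336*(-36) = 12096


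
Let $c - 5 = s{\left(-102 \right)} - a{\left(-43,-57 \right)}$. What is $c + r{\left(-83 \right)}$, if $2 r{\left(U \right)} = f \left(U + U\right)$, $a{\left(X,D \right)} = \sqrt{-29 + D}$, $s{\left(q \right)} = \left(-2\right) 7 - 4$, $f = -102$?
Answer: $8453 - i \sqrt{86} \approx 8453.0 - 9.2736 i$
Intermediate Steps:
$s{\left(q \right)} = -18$ ($s{\left(q \right)} = -14 - 4 = -18$)
$r{\left(U \right)} = - 102 U$ ($r{\left(U \right)} = \frac{\left(-102\right) \left(U + U\right)}{2} = \frac{\left(-102\right) 2 U}{2} = \frac{\left(-204\right) U}{2} = - 102 U$)
$c = -13 - i \sqrt{86}$ ($c = 5 - \left(18 + \sqrt{-29 - 57}\right) = 5 - \left(18 + \sqrt{-86}\right) = 5 - \left(18 + i \sqrt{86}\right) = -13 - i \sqrt{86} \approx -13.0 - 9.2736 i$)
$c + r{\left(-83 \right)} = \left(-13 - i \sqrt{86}\right) - -8466 = \left(-13 - i \sqrt{86}\right) + 8466 = 8453 - i \sqrt{86}$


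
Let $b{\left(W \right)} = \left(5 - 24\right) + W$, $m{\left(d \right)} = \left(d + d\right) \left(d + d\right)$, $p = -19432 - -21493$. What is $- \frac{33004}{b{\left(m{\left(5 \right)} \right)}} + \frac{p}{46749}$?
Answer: $- \frac{514245685}{1262223} \approx -407.41$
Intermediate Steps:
$p = 2061$ ($p = -19432 + 21493 = 2061$)
$m{\left(d \right)} = 4 d^{2}$ ($m{\left(d \right)} = 2 d 2 d = 4 d^{2}$)
$b{\left(W \right)} = -19 + W$
$- \frac{33004}{b{\left(m{\left(5 \right)} \right)}} + \frac{p}{46749} = - \frac{33004}{-19 + 4 \cdot 5^{2}} + \frac{2061}{46749} = - \frac{33004}{-19 + 4 \cdot 25} + 2061 \cdot \frac{1}{46749} = - \frac{33004}{-19 + 100} + \frac{687}{15583} = - \frac{33004}{81} + \frac{687}{15583} = - \frac{514245685}{1262223}$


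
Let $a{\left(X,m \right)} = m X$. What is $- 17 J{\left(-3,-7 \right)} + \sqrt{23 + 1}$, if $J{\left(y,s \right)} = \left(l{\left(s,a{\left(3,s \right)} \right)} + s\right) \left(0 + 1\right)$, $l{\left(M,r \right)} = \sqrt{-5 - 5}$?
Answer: $119 + 2 \sqrt{6} - 17 i \sqrt{10} \approx 123.9 - 53.759 i$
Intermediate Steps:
$a{\left(X,m \right)} = X m$
$l{\left(M,r \right)} = i \sqrt{10}$ ($l{\left(M,r \right)} = \sqrt{-10} = i \sqrt{10}$)
$J{\left(y,s \right)} = s + i \sqrt{10}$ ($J{\left(y,s \right)} = \left(i \sqrt{10} + s\right) \left(0 + 1\right) = \left(s + i \sqrt{10}\right) 1 = s + i \sqrt{10}$)
$- 17 J{\left(-3,-7 \right)} + \sqrt{23 + 1} = - 17 \left(-7 + i \sqrt{10}\right) + \sqrt{23 + 1} = \left(119 - 17 i \sqrt{10}\right) + \sqrt{24} = \left(119 - 17 i \sqrt{10}\right) + 2 \sqrt{6} = 119 + 2 \sqrt{6} - 17 i \sqrt{10}$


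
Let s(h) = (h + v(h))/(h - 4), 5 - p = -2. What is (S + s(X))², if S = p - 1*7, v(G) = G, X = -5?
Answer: 100/81 ≈ 1.2346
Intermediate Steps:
p = 7 (p = 5 - 1*(-2) = 5 + 2 = 7)
s(h) = 2*h/(-4 + h) (s(h) = (h + h)/(h - 4) = (2*h)/(-4 + h) = 2*h/(-4 + h))
S = 0 (S = 7 - 1*7 = 7 - 7 = 0)
(S + s(X))² = (0 + 2*(-5)/(-4 - 5))² = (0 + 2*(-5)/(-9))² = (0 + 2*(-5)*(-⅑))² = (0 + 10/9)² = (10/9)² = 100/81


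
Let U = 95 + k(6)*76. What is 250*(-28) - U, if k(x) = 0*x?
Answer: -7095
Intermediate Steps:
k(x) = 0
U = 95 (U = 95 + 0*76 = 95 + 0 = 95)
250*(-28) - U = 250*(-28) - 1*95 = -7000 - 95 = -7095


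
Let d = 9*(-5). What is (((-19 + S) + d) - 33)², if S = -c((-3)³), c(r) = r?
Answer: 4900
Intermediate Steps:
d = -45
S = 27 (S = -1*(-3)³ = -1*(-27) = 27)
(((-19 + S) + d) - 33)² = (((-19 + 27) - 45) - 33)² = ((8 - 45) - 33)² = (-37 - 33)² = (-70)² = 4900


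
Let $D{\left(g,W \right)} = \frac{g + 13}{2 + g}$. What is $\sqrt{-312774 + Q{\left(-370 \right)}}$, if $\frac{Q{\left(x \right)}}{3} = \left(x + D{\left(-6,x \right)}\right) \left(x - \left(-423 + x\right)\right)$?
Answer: $\frac{i \sqrt{3138099}}{2} \approx 885.73 i$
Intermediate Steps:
$D{\left(g,W \right)} = \frac{13 + g}{2 + g}$
$Q{\left(x \right)} = - \frac{8883}{4} + 1269 x$ ($Q{\left(x \right)} = 3 \left(x + \frac{13 - 6}{2 - 6}\right) \left(x - \left(-423 + x\right)\right) = 3 \left(x + \frac{1}{-4} \cdot 7\right) 423 = 3 \left(x - \frac{7}{4}\right) 423 = 3 \left(- \frac{7}{4} + x\right) 423 = 3 \left(- \frac{2961}{4} + 423 x\right) = - \frac{8883}{4} + 1269 x$)
$\sqrt{-312774 + Q{\left(-370 \right)}} = \sqrt{-312774 + \left(- \frac{8883}{4} + 1269 \left(-370\right)\right)} = \sqrt{-312774 - \frac{1887003}{4}} = \sqrt{- \frac{3138099}{4}} = \frac{i \sqrt{3138099}}{2}$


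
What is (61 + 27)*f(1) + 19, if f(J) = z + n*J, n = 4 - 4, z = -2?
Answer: -157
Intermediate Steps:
n = 0
f(J) = -2 (f(J) = -2 + 0*J = -2 + 0 = -2)
(61 + 27)*f(1) + 19 = (61 + 27)*(-2) + 19 = 88*(-2) + 19 = -176 + 19 = -157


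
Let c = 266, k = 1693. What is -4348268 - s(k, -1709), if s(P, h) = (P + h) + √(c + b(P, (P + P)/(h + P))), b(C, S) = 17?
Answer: -4348252 - √283 ≈ -4.3483e+6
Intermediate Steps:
s(P, h) = P + h + √283 (s(P, h) = (P + h) + √(266 + 17) = (P + h) + √283 = P + h + √283)
-4348268 - s(k, -1709) = -4348268 - (1693 - 1709 + √283) = -4348268 - (-16 + √283) = -4348268 + (16 - √283) = -4348252 - √283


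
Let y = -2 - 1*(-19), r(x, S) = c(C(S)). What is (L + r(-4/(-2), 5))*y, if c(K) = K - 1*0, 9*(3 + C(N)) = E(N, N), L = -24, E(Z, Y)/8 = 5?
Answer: -3451/9 ≈ -383.44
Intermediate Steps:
E(Z, Y) = 40 (E(Z, Y) = 8*5 = 40)
C(N) = 13/9 (C(N) = -3 + (1/9)*40 = -3 + 40/9 = 13/9)
c(K) = K (c(K) = K + 0 = K)
r(x, S) = 13/9
y = 17 (y = -2 + 19 = 17)
(L + r(-4/(-2), 5))*y = (-24 + 13/9)*17 = -203/9*17 = -3451/9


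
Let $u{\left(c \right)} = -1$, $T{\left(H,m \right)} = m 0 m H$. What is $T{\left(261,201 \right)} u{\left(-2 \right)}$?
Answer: $0$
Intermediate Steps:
$T{\left(H,m \right)} = 0$ ($T{\left(H,m \right)} = 0 H m = 0$)
$T{\left(261,201 \right)} u{\left(-2 \right)} = 0 \left(-1\right) = 0$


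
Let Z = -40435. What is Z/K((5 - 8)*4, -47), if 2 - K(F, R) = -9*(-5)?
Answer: 40435/43 ≈ 940.35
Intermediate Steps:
K(F, R) = -43 (K(F, R) = 2 - (-9)*(-5) = 2 - 1*45 = 2 - 45 = -43)
Z/K((5 - 8)*4, -47) = -40435/(-43) = -40435*(-1/43) = 40435/43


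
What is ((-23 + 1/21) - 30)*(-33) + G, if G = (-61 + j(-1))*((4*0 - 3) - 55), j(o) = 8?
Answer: 33750/7 ≈ 4821.4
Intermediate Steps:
G = 3074 (G = (-61 + 8)*((4*0 - 3) - 55) = -53*((0 - 3) - 55) = -53*(-3 - 55) = -53*(-58) = 3074)
((-23 + 1/21) - 30)*(-33) + G = ((-23 + 1/21) - 30)*(-33) + 3074 = (-482/21 - 30)*(-33) + 3074 = -1112/21*(-33) + 3074 = 12232/7 + 3074 = 33750/7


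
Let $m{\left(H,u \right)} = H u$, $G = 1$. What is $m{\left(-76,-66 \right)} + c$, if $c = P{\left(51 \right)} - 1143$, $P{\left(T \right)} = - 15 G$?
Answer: $3858$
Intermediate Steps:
$P{\left(T \right)} = -15$ ($P{\left(T \right)} = \left(-15\right) 1 = -15$)
$c = -1158$ ($c = -15 - 1143 = -1158$)
$m{\left(-76,-66 \right)} + c = \left(-76\right) \left(-66\right) - 1158 = 5016 - 1158 = 3858$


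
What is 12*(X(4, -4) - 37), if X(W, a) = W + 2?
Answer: -372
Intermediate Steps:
X(W, a) = 2 + W
12*(X(4, -4) - 37) = 12*((2 + 4) - 37) = 12*(6 - 37) = 12*(-31) = -372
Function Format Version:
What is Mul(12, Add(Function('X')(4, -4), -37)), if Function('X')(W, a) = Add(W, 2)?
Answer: -372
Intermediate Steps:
Function('X')(W, a) = Add(2, W)
Mul(12, Add(Function('X')(4, -4), -37)) = Mul(12, Add(Add(2, 4), -37)) = Mul(12, Add(6, -37)) = Mul(12, -31) = -372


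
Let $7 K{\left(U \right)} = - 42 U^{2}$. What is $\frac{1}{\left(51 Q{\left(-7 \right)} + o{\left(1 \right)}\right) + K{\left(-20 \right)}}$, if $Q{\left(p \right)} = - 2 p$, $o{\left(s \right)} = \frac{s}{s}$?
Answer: $- \frac{1}{1685} \approx -0.00059347$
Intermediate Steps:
$o{\left(s \right)} = 1$
$K{\left(U \right)} = - 6 U^{2}$ ($K{\left(U \right)} = \frac{\left(-42\right) U^{2}}{7} = - 6 U^{2}$)
$\frac{1}{\left(51 Q{\left(-7 \right)} + o{\left(1 \right)}\right) + K{\left(-20 \right)}} = \frac{1}{\left(51 \left(\left(-2\right) \left(-7\right)\right) + 1\right) - 6 \left(-20\right)^{2}} = \frac{1}{\left(51 \cdot 14 + 1\right) - 2400} = \frac{1}{\left(714 + 1\right) - 2400} = \frac{1}{715 - 2400} = \frac{1}{-1685} = - \frac{1}{1685}$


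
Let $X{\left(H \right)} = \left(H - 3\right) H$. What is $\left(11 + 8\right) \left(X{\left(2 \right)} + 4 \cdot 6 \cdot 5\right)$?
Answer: $2242$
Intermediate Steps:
$X{\left(H \right)} = H \left(-3 + H\right)$ ($X{\left(H \right)} = \left(-3 + H\right) H = H \left(-3 + H\right)$)
$\left(11 + 8\right) \left(X{\left(2 \right)} + 4 \cdot 6 \cdot 5\right) = \left(11 + 8\right) \left(2 \left(-3 + 2\right) + 4 \cdot 6 \cdot 5\right) = 19 \left(2 \left(-1\right) + 24 \cdot 5\right) = 19 \left(-2 + 120\right) = 19 \cdot 118 = 2242$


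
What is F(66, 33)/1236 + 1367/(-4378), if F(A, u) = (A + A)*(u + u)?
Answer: 3037627/450934 ≈ 6.7363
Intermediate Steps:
F(A, u) = 4*A*u (F(A, u) = (2*A)*(2*u) = 4*A*u)
F(66, 33)/1236 + 1367/(-4378) = (4*66*33)/1236 + 1367/(-4378) = 8712*(1/1236) + 1367*(-1/4378) = 726/103 - 1367/4378 = 3037627/450934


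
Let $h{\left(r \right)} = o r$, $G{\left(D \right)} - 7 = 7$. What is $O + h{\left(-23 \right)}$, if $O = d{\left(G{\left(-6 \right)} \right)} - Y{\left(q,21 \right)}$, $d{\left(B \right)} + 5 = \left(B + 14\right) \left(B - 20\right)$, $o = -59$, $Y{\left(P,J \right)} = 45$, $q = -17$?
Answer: $1139$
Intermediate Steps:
$G{\left(D \right)} = 14$ ($G{\left(D \right)} = 7 + 7 = 14$)
$d{\left(B \right)} = -5 + \left(-20 + B\right) \left(14 + B\right)$ ($d{\left(B \right)} = -5 + \left(B + 14\right) \left(B - 20\right) = -5 + \left(14 + B\right) \left(-20 + B\right) = -5 + \left(-20 + B\right) \left(14 + B\right)$)
$h{\left(r \right)} = - 59 r$
$O = -218$ ($O = \left(-285 + 14^{2} - 84\right) - 45 = \left(-285 + 196 - 84\right) - 45 = -173 - 45 = -218$)
$O + h{\left(-23 \right)} = -218 - -1357 = -218 + 1357 = 1139$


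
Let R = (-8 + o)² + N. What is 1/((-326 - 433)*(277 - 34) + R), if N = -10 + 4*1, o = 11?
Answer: -1/184434 ≈ -5.4220e-6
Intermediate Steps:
N = -6 (N = -10 + 4 = -6)
R = 3 (R = (-8 + 11)² - 6 = 3² - 6 = 9 - 6 = 3)
1/((-326 - 433)*(277 - 34) + R) = 1/((-326 - 433)*(277 - 34) + 3) = 1/(-759*243 + 3) = 1/(-184437 + 3) = 1/(-184434) = -1/184434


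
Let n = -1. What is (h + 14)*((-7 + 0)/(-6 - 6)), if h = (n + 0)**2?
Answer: 35/4 ≈ 8.7500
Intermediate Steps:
h = 1 (h = (-1 + 0)**2 = (-1)**2 = 1)
(h + 14)*((-7 + 0)/(-6 - 6)) = (1 + 14)*((-7 + 0)/(-6 - 6)) = 15*(-7/(-12)) = 15*(-7*(-1/12)) = 15*(7/12) = 35/4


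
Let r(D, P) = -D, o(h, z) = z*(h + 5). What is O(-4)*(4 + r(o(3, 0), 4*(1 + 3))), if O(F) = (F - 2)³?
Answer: -864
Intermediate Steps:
o(h, z) = z*(5 + h)
O(F) = (-2 + F)³
O(-4)*(4 + r(o(3, 0), 4*(1 + 3))) = (-2 - 4)³*(4 - 0*(5 + 3)) = (-6)³*(4 - 0*8) = -216*(4 - 1*0) = -216*(4 + 0) = -216*4 = -864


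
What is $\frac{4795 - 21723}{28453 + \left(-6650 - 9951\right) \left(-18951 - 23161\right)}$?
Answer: $- \frac{16928}{699129765} \approx -2.4213 \cdot 10^{-5}$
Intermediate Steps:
$\frac{4795 - 21723}{28453 + \left(-6650 - 9951\right) \left(-18951 - 23161\right)} = - \frac{16928}{28453 - -699101312} = - \frac{16928}{28453 + 699101312} = - \frac{16928}{699129765}$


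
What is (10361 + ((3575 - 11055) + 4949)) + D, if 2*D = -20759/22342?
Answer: 349854961/44684 ≈ 7829.5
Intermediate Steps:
D = -20759/44684 (D = (-20759/22342)/2 = (-20759*1/22342)/2 = (1/2)*(-20759/22342) = -20759/44684 ≈ -0.46457)
(10361 + ((3575 - 11055) + 4949)) + D = (10361 + ((3575 - 11055) + 4949)) - 20759/44684 = (10361 + (-7480 + 4949)) - 20759/44684 = (10361 - 2531) - 20759/44684 = 7830 - 20759/44684 = 349854961/44684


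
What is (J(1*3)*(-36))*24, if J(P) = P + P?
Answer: -5184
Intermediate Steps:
J(P) = 2*P
(J(1*3)*(-36))*24 = ((2*(1*3))*(-36))*24 = ((2*3)*(-36))*24 = (6*(-36))*24 = -216*24 = -5184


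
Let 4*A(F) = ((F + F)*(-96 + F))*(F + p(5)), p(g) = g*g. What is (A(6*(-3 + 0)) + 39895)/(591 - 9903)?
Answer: -47077/9312 ≈ -5.0555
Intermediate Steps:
p(g) = g**2
A(F) = F*(-96 + F)*(25 + F)/2 (A(F) = (((F + F)*(-96 + F))*(F + 5**2))/4 = (((2*F)*(-96 + F))*(F + 25))/4 = ((2*F*(-96 + F))*(25 + F))/4 = (2*F*(-96 + F)*(25 + F))/4 = F*(-96 + F)*(25 + F)/2)
(A(6*(-3 + 0)) + 39895)/(591 - 9903) = ((6*(-3 + 0))*(-2400 + (6*(-3 + 0))**2 - 426*(-3 + 0))/2 + 39895)/(591 - 9903) = ((6*(-3))*(-2400 + (6*(-3))**2 - 426*(-3))/2 + 39895)/(-9312) = ((1/2)*(-18)*(-2400 + (-18)**2 - 71*(-18)) + 39895)*(-1/9312) = ((1/2)*(-18)*(-2400 + 324 + 1278) + 39895)*(-1/9312) = ((1/2)*(-18)*(-798) + 39895)*(-1/9312) = (7182 + 39895)*(-1/9312) = 47077*(-1/9312) = -47077/9312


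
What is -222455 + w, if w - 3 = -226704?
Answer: -449156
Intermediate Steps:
w = -226701 (w = 3 - 226704 = -226701)
-222455 + w = -222455 - 226701 = -449156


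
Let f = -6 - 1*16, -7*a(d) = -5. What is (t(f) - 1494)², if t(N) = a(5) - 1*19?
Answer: 112063396/49 ≈ 2.2870e+6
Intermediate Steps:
a(d) = 5/7 (a(d) = -⅐*(-5) = 5/7)
f = -22 (f = -6 - 16 = -22)
t(N) = -128/7 (t(N) = 5/7 - 1*19 = 5/7 - 19 = -128/7)
(t(f) - 1494)² = (-128/7 - 1494)² = (-10586/7)² = 112063396/49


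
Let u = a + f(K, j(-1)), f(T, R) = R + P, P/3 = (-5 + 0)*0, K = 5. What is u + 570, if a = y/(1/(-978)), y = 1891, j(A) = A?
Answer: -1848829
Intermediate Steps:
P = 0 (P = 3*((-5 + 0)*0) = 3*(-5*0) = 3*0 = 0)
f(T, R) = R (f(T, R) = R + 0 = R)
a = -1849398 (a = 1891/(1/(-978)) = 1891/(-1/978) = 1891*(-978) = -1849398)
u = -1849399 (u = -1849398 - 1 = -1849399)
u + 570 = -1849399 + 570 = -1848829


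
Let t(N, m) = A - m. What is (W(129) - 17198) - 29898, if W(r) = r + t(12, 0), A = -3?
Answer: -46970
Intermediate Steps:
t(N, m) = -3 - m
W(r) = -3 + r (W(r) = r + (-3 - 1*0) = r + (-3 + 0) = r - 3 = -3 + r)
(W(129) - 17198) - 29898 = ((-3 + 129) - 17198) - 29898 = (126 - 17198) - 29898 = -17072 - 29898 = -46970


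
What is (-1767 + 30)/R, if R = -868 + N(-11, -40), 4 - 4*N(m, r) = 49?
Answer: 6948/3517 ≈ 1.9755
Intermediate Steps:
N(m, r) = -45/4 (N(m, r) = 1 - ¼*49 = 1 - 49/4 = -45/4)
R = -3517/4 (R = -868 - 45/4 = -3517/4 ≈ -879.25)
(-1767 + 30)/R = (-1767 + 30)/(-3517/4) = -1737*(-4/3517) = 6948/3517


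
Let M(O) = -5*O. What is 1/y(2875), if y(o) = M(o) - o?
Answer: -1/17250 ≈ -5.7971e-5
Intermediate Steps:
y(o) = -6*o (y(o) = -5*o - o = -6*o)
1/y(2875) = 1/(-6*2875) = 1/(-17250) = -1/17250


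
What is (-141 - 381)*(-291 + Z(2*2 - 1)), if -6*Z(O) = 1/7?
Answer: 1063401/7 ≈ 1.5191e+5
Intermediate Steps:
Z(O) = -1/42 (Z(O) = -⅙/7 = -⅙*⅐ = -1/42)
(-141 - 381)*(-291 + Z(2*2 - 1)) = (-141 - 381)*(-291 - 1/42) = -522*(-12223/42) = 1063401/7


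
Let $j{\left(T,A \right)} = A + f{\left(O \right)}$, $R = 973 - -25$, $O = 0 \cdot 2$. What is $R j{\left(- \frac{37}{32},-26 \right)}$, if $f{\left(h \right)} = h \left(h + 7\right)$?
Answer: $-25948$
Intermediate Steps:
$O = 0$
$R = 998$ ($R = 973 + 25 = 998$)
$f{\left(h \right)} = h \left(7 + h\right)$
$j{\left(T,A \right)} = A$ ($j{\left(T,A \right)} = A + 0 \left(7 + 0\right) = A + 0 \cdot 7 = A + 0 = A$)
$R j{\left(- \frac{37}{32},-26 \right)} = 998 \left(-26\right) = -25948$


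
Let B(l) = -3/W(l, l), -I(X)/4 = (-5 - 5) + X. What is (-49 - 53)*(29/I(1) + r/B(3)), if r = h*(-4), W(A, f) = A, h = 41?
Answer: -100861/6 ≈ -16810.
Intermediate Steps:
I(X) = 40 - 4*X (I(X) = -4*((-5 - 5) + X) = -4*(-10 + X) = 40 - 4*X)
B(l) = -3/l
r = -164 (r = 41*(-4) = -164)
(-49 - 53)*(29/I(1) + r/B(3)) = (-49 - 53)*(29/(40 - 4*1) - 164*(-1/1)) = -102*(29/(40 - 4) - 164/((-3*⅓))) = -102*(29/36 - 164/(-1)) = -102*(29*(1/36) - 164*(-1)) = -102*(29/36 + 164) = -102*5933/36 = -100861/6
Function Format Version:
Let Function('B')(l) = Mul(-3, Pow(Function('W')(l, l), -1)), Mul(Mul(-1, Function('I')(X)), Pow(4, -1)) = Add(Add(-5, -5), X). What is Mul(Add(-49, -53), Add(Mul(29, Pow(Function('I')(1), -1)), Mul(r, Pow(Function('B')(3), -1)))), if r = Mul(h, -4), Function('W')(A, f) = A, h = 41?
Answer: Rational(-100861, 6) ≈ -16810.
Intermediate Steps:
Function('I')(X) = Add(40, Mul(-4, X)) (Function('I')(X) = Mul(-4, Add(Add(-5, -5), X)) = Mul(-4, Add(-10, X)) = Add(40, Mul(-4, X)))
Function('B')(l) = Mul(-3, Pow(l, -1))
r = -164 (r = Mul(41, -4) = -164)
Mul(Add(-49, -53), Add(Mul(29, Pow(Function('I')(1), -1)), Mul(r, Pow(Function('B')(3), -1)))) = Mul(Add(-49, -53), Add(Mul(29, Pow(Add(40, Mul(-4, 1)), -1)), Mul(-164, Pow(Mul(-3, Pow(3, -1)), -1)))) = Mul(-102, Add(Mul(29, Pow(Add(40, -4), -1)), Mul(-164, Pow(Mul(-3, Rational(1, 3)), -1)))) = Mul(-102, Add(Mul(29, Pow(36, -1)), Mul(-164, Pow(-1, -1)))) = Mul(-102, Add(Mul(29, Rational(1, 36)), Mul(-164, -1))) = Mul(-102, Add(Rational(29, 36), 164)) = Mul(-102, Rational(5933, 36)) = Rational(-100861, 6)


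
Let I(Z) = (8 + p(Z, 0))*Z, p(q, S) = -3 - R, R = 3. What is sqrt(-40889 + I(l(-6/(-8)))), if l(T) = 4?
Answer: I*sqrt(40881) ≈ 202.19*I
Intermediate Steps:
p(q, S) = -6 (p(q, S) = -3 - 1*3 = -3 - 3 = -6)
I(Z) = 2*Z (I(Z) = (8 - 6)*Z = 2*Z)
sqrt(-40889 + I(l(-6/(-8)))) = sqrt(-40889 + 2*4) = sqrt(-40889 + 8) = sqrt(-40881) = I*sqrt(40881)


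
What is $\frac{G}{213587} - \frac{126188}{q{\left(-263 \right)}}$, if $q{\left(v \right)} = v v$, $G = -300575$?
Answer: $- \frac{4340235321}{1343054473} \approx -3.2316$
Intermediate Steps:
$q{\left(v \right)} = v^{2}$
$\frac{G}{213587} - \frac{126188}{q{\left(-263 \right)}} = - \frac{300575}{213587} - \frac{126188}{\left(-263\right)^{2}} = \left(-300575\right) \frac{1}{213587} - \frac{126188}{69169} = - \frac{27325}{19417} - \frac{126188}{69169} = - \frac{4340235321}{1343054473}$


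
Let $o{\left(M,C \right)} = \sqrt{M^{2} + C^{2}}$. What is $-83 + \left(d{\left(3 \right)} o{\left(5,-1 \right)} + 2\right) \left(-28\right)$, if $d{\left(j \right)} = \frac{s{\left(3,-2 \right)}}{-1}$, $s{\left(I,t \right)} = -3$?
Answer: $-139 - 84 \sqrt{26} \approx -567.32$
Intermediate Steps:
$o{\left(M,C \right)} = \sqrt{C^{2} + M^{2}}$
$d{\left(j \right)} = 3$ ($d{\left(j \right)} = - \frac{3}{-1} = \left(-3\right) \left(-1\right) = 3$)
$-83 + \left(d{\left(3 \right)} o{\left(5,-1 \right)} + 2\right) \left(-28\right) = -83 + \left(3 \sqrt{\left(-1\right)^{2} + 5^{2}} + 2\right) \left(-28\right) = -83 + \left(3 \sqrt{1 + 25} + 2\right) \left(-28\right) = -83 + \left(3 \sqrt{26} + 2\right) \left(-28\right) = -83 + \left(2 + 3 \sqrt{26}\right) \left(-28\right) = -83 - \left(56 + 84 \sqrt{26}\right) = -139 - 84 \sqrt{26}$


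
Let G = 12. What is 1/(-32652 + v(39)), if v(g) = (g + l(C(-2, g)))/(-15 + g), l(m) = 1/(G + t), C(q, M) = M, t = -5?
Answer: -84/2742631 ≈ -3.0628e-5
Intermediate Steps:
l(m) = ⅐ (l(m) = 1/(12 - 5) = 1/7 = ⅐)
v(g) = (⅐ + g)/(-15 + g) (v(g) = (g + ⅐)/(-15 + g) = (⅐ + g)/(-15 + g))
1/(-32652 + v(39)) = 1/(-32652 + (⅐ + 39)/(-15 + 39)) = 1/(-32652 + (274/7)/24) = 1/(-32652 + (1/24)*(274/7)) = 1/(-32652 + 137/84) = 1/(-2742631/84) = -84/2742631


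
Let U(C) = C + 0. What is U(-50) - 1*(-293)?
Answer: 243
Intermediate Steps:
U(C) = C
U(-50) - 1*(-293) = -50 - 1*(-293) = -50 + 293 = 243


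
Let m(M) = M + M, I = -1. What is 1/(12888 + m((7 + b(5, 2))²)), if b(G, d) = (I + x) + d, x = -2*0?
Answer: 1/13016 ≈ 7.6829e-5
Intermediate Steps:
x = 0
b(G, d) = -1 + d (b(G, d) = (-1 + 0) + d = -1 + d)
m(M) = 2*M
1/(12888 + m((7 + b(5, 2))²)) = 1/(12888 + 2*(7 + (-1 + 2))²) = 1/(12888 + 2*(7 + 1)²) = 1/(12888 + 2*8²) = 1/(12888 + 2*64) = 1/(12888 + 128) = 1/13016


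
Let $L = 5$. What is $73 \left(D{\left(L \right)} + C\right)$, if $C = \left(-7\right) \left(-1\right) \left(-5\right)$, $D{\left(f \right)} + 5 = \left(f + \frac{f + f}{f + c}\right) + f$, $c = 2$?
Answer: $- \frac{14600}{7} \approx -2085.7$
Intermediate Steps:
$D{\left(f \right)} = -5 + 2 f + \frac{2 f}{2 + f}$ ($D{\left(f \right)} = -5 + \left(\left(f + \frac{f + f}{f + 2}\right) + f\right) = -5 + \left(\left(f + \frac{2 f}{2 + f}\right) + f\right) = -5 + \left(2 f + \frac{2 f}{2 + f}\right) = -5 + 2 f + \frac{2 f}{2 + f}$)
$C = -35$ ($C = 7 \left(-5\right) = -35$)
$73 \left(D{\left(L \right)} + C\right) = 73 \left(\frac{-10 + 5 + 2 \cdot 5^{2}}{2 + 5} - 35\right) = 73 \left(\frac{-10 + 5 + 2 \cdot 25}{7} - 35\right) = 73 \left(\frac{-10 + 5 + 50}{7} - 35\right) = 73 \left(\frac{1}{7} \cdot 45 - 35\right) = 73 \left(\frac{45}{7} - 35\right) = 73 \left(- \frac{200}{7}\right) = - \frac{14600}{7}$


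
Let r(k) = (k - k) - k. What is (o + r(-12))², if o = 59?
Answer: 5041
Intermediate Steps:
r(k) = -k (r(k) = 0 - k = -k)
(o + r(-12))² = (59 - 1*(-12))² = (59 + 12)² = 71² = 5041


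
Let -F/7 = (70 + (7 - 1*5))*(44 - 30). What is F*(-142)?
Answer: 1001952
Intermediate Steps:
F = -7056 (F = -7*(70 + (7 - 1*5))*(44 - 30) = -7*(70 + (7 - 5))*14 = -7*(70 + 2)*14 = -504*14 = -7*1008 = -7056)
F*(-142) = -7056*(-142) = 1001952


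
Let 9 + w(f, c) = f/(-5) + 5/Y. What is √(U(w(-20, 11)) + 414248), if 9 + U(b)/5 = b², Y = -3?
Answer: √3729827/3 ≈ 643.76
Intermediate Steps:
w(f, c) = -32/3 - f/5 (w(f, c) = -9 + (f/(-5) + 5/(-3)) = -9 + (f*(-⅕) + 5*(-⅓)) = -9 + (-f/5 - 5/3) = -9 + (-5/3 - f/5) = -32/3 - f/5)
U(b) = -45 + 5*b²
√(U(w(-20, 11)) + 414248) = √((-45 + 5*(-32/3 - ⅕*(-20))²) + 414248) = √((-45 + 5*(-32/3 + 4)²) + 414248) = √((-45 + 5*(-20/3)²) + 414248) = √((-45 + 5*(400/9)) + 414248) = √((-45 + 2000/9) + 414248) = √(1595/9 + 414248) = √(3729827/9) = √3729827/3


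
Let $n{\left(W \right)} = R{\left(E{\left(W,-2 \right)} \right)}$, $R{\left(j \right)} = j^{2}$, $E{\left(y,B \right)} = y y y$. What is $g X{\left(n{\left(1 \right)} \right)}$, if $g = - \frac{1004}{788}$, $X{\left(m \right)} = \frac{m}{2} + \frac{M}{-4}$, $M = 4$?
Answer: $\frac{251}{394} \approx 0.63706$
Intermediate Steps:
$E{\left(y,B \right)} = y^{3}$ ($E{\left(y,B \right)} = y^{2} y = y^{3}$)
$n{\left(W \right)} = W^{6}$ ($n{\left(W \right)} = \left(W^{3}\right)^{2} = W^{6}$)
$X{\left(m \right)} = -1 + \frac{m}{2}$ ($X{\left(m \right)} = \frac{m}{2} + \frac{4}{-4} = m \frac{1}{2} + 4 \left(- \frac{1}{4}\right) = \frac{m}{2} - 1 = -1 + \frac{m}{2}$)
$g = - \frac{251}{197}$ ($g = \left(-1004\right) \frac{1}{788} = - \frac{251}{197} \approx -1.2741$)
$g X{\left(n{\left(1 \right)} \right)} = - \frac{251 \left(-1 + \frac{1^{6}}{2}\right)}{197} = - \frac{251 \left(-1 + \frac{1}{2} \cdot 1\right)}{197} = - \frac{251 \left(-1 + \frac{1}{2}\right)}{197} = \left(- \frac{251}{197}\right) \left(- \frac{1}{2}\right) = \frac{251}{394}$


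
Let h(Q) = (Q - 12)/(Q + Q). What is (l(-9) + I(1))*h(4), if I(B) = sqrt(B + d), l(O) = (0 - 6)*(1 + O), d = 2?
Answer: -48 - sqrt(3) ≈ -49.732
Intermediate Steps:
l(O) = -6 - 6*O (l(O) = -6*(1 + O) = -6 - 6*O)
I(B) = sqrt(2 + B) (I(B) = sqrt(B + 2) = sqrt(2 + B))
h(Q) = (-12 + Q)/(2*Q) (h(Q) = (-12 + Q)/((2*Q)) = (-12 + Q)*(1/(2*Q)) = (-12 + Q)/(2*Q))
(l(-9) + I(1))*h(4) = ((-6 - 6*(-9)) + sqrt(2 + 1))*((1/2)*(-12 + 4)/4) = ((-6 + 54) + sqrt(3))*((1/2)*(1/4)*(-8)) = (48 + sqrt(3))*(-1) = -48 - sqrt(3)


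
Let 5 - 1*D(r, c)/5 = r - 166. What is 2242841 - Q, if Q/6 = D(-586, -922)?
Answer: 2220131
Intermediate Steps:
D(r, c) = 855 - 5*r (D(r, c) = 25 - 5*(r - 166) = 25 - 5*(-166 + r) = 25 + (830 - 5*r) = 855 - 5*r)
Q = 22710 (Q = 6*(855 - 5*(-586)) = 6*(855 + 2930) = 6*3785 = 22710)
2242841 - Q = 2242841 - 1*22710 = 2242841 - 22710 = 2220131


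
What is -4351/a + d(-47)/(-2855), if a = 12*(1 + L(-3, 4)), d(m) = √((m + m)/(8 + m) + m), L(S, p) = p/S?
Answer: 4351/4 - I*√67821/111345 ≈ 1087.8 - 0.0023389*I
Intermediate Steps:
d(m) = √(m + 2*m/(8 + m)) (d(m) = √((2*m)/(8 + m) + m) = √(2*m/(8 + m) + m) = √(m + 2*m/(8 + m)))
a = -4 (a = 12*(1 + 4/(-3)) = 12*(1 + 4*(-⅓)) = 12*(1 - 4/3) = 12*(-⅓) = -4)
-4351/a + d(-47)/(-2855) = -4351/(-4) + √(-47*(10 - 47)/(8 - 47))/(-2855) = -4351*(-¼) + √(-47*(-37)/(-39))*(-1/2855) = 4351/4 + √(-47*(-1/39)*(-37))*(-1/2855) = 4351/4 + √(-1739/39)*(-1/2855) = 4351/4 + (I*√67821/39)*(-1/2855) = 4351/4 - I*√67821/111345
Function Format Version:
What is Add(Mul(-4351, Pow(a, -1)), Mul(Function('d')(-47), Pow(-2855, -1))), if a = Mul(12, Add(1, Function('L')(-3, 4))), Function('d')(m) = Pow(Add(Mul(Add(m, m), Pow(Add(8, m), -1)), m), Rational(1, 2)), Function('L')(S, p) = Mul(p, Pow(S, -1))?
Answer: Add(Rational(4351, 4), Mul(Rational(-1, 111345), I, Pow(67821, Rational(1, 2)))) ≈ Add(1087.8, Mul(-0.0023389, I))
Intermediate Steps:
Function('d')(m) = Pow(Add(m, Mul(2, m, Pow(Add(8, m), -1))), Rational(1, 2)) (Function('d')(m) = Pow(Add(Mul(Mul(2, m), Pow(Add(8, m), -1)), m), Rational(1, 2)) = Pow(Add(Mul(2, m, Pow(Add(8, m), -1)), m), Rational(1, 2)) = Pow(Add(m, Mul(2, m, Pow(Add(8, m), -1))), Rational(1, 2)))
a = -4 (a = Mul(12, Add(1, Mul(4, Pow(-3, -1)))) = Mul(12, Add(1, Mul(4, Rational(-1, 3)))) = Mul(12, Add(1, Rational(-4, 3))) = Mul(12, Rational(-1, 3)) = -4)
Add(Mul(-4351, Pow(a, -1)), Mul(Function('d')(-47), Pow(-2855, -1))) = Add(Mul(-4351, Pow(-4, -1)), Mul(Pow(Mul(-47, Pow(Add(8, -47), -1), Add(10, -47)), Rational(1, 2)), Pow(-2855, -1))) = Add(Mul(-4351, Rational(-1, 4)), Mul(Pow(Mul(-47, Pow(-39, -1), -37), Rational(1, 2)), Rational(-1, 2855))) = Add(Rational(4351, 4), Mul(Pow(Mul(-47, Rational(-1, 39), -37), Rational(1, 2)), Rational(-1, 2855))) = Add(Rational(4351, 4), Mul(Pow(Rational(-1739, 39), Rational(1, 2)), Rational(-1, 2855))) = Add(Rational(4351, 4), Mul(Mul(Rational(1, 39), I, Pow(67821, Rational(1, 2))), Rational(-1, 2855))) = Add(Rational(4351, 4), Mul(Rational(-1, 111345), I, Pow(67821, Rational(1, 2))))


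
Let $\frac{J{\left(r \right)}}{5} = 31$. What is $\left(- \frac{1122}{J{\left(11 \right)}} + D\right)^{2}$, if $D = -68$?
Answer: $\frac{136002244}{24025} \approx 5660.9$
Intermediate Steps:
$J{\left(r \right)} = 155$ ($J{\left(r \right)} = 5 \cdot 31 = 155$)
$\left(- \frac{1122}{J{\left(11 \right)}} + D\right)^{2} = \left(- \frac{1122}{155} - 68\right)^{2} = \left(- \frac{11662}{155}\right)^{2} = \frac{136002244}{24025}$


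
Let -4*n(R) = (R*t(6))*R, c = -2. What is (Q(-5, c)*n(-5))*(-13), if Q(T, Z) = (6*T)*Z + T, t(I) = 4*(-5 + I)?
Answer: 17875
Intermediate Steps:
t(I) = -20 + 4*I
Q(T, Z) = T + 6*T*Z (Q(T, Z) = 6*T*Z + T = T + 6*T*Z)
n(R) = -R**2 (n(R) = -R*(-20 + 4*6)*R/4 = -R*(-20 + 24)*R/4 = -R*4*R/4 = -4*R*R/4 = -R**2)
(Q(-5, c)*n(-5))*(-13) = ((-5*(1 + 6*(-2)))*(-1*(-5)**2))*(-13) = ((-5*(1 - 12))*(-1*25))*(-13) = (-5*(-11)*(-25))*(-13) = (55*(-25))*(-13) = -1375*(-13) = 17875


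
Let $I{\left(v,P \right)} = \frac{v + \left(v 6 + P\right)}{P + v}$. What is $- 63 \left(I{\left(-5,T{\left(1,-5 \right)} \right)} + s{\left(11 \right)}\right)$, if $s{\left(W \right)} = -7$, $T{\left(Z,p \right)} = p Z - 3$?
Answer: $\frac{3024}{13} \approx 232.62$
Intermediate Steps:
$T{\left(Z,p \right)} = -3 + Z p$ ($T{\left(Z,p \right)} = Z p - 3 = -3 + Z p$)
$I{\left(v,P \right)} = \frac{P + 7 v}{P + v}$ ($I{\left(v,P \right)} = \frac{v + \left(6 v + P\right)}{P + v} = \frac{v + \left(P + 6 v\right)}{P + v} = \frac{P + 7 v}{P + v}$)
$- 63 \left(I{\left(-5,T{\left(1,-5 \right)} \right)} + s{\left(11 \right)}\right) = - 63 \left(\frac{\left(-3 + 1 \left(-5\right)\right) + 7 \left(-5\right)}{\left(-3 + 1 \left(-5\right)\right) - 5} - 7\right) = - 63 \left(\frac{\left(-3 - 5\right) - 35}{\left(-3 - 5\right) - 5} - 7\right) = - 63 \left(\frac{-8 - 35}{-8 - 5} - 7\right) = - 63 \left(\frac{1}{-13} \left(-43\right) - 7\right) = - 63 \left(\left(- \frac{1}{13}\right) \left(-43\right) - 7\right) = - 63 \left(\frac{43}{13} - 7\right) = \left(-63\right) \left(- \frac{48}{13}\right) = \frac{3024}{13}$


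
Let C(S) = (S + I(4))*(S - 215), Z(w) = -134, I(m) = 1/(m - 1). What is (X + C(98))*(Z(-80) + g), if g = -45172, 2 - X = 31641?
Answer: 1954682064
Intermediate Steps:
X = -31639 (X = 2 - 1*31641 = 2 - 31641 = -31639)
I(m) = 1/(-1 + m)
C(S) = (-215 + S)*(⅓ + S) (C(S) = (S + 1/(-1 + 4))*(S - 215) = (S + 1/3)*(-215 + S) = (S + ⅓)*(-215 + S) = (⅓ + S)*(-215 + S) = (-215 + S)*(⅓ + S))
(X + C(98))*(Z(-80) + g) = (-31639 + (-215/3 + 98² - 644/3*98))*(-134 - 45172) = (-31639 + (-215/3 + 9604 - 63112/3))*(-45306) = (-31639 - 11505)*(-45306) = -43144*(-45306) = 1954682064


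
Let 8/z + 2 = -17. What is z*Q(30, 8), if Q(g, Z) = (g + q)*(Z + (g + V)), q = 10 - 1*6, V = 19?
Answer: -816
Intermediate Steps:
z = -8/19 (z = 8/(-2 - 17) = 8/(-19) = 8*(-1/19) = -8/19 ≈ -0.42105)
q = 4 (q = 10 - 6 = 4)
Q(g, Z) = (4 + g)*(19 + Z + g) (Q(g, Z) = (g + 4)*(Z + (g + 19)) = (4 + g)*(Z + (19 + g)) = (4 + g)*(19 + Z + g))
z*Q(30, 8) = -8*(76 + 30**2 + 4*8 + 23*30 + 8*30)/19 = -8*(76 + 900 + 32 + 690 + 240)/19 = -8/19*1938 = -816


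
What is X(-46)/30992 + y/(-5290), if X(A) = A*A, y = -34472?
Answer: 134943733/20493460 ≈ 6.5847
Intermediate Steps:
X(A) = A²
X(-46)/30992 + y/(-5290) = (-46)²/30992 - 34472/(-5290) = 2116*(1/30992) - 34472*(-1/5290) = 529/7748 + 17236/2645 = 134943733/20493460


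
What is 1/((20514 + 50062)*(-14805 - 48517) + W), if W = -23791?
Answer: -1/4469037263 ≈ -2.2376e-10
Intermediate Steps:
1/((20514 + 50062)*(-14805 - 48517) + W) = 1/((20514 + 50062)*(-14805 - 48517) - 23791) = 1/(70576*(-63322) - 23791) = 1/(-4469013472 - 23791) = 1/(-4469037263) = -1/4469037263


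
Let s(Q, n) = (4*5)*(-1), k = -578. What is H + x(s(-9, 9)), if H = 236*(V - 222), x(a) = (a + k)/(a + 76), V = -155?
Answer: -2491515/28 ≈ -88983.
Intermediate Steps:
s(Q, n) = -20 (s(Q, n) = 20*(-1) = -20)
x(a) = (-578 + a)/(76 + a) (x(a) = (a - 578)/(a + 76) = (-578 + a)/(76 + a))
H = -88972 (H = 236*(-155 - 222) = 236*(-377) = -88972)
H + x(s(-9, 9)) = -88972 + (-578 - 20)/(76 - 20) = -88972 - 598/56 = -88972 + (1/56)*(-598) = -88972 - 299/28 = -2491515/28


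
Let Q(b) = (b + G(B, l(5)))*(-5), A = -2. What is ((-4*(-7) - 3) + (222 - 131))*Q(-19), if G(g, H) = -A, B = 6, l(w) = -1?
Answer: 9860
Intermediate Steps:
G(g, H) = 2 (G(g, H) = -1*(-2) = 2)
Q(b) = -10 - 5*b (Q(b) = (b + 2)*(-5) = (2 + b)*(-5) = -10 - 5*b)
((-4*(-7) - 3) + (222 - 131))*Q(-19) = ((-4*(-7) - 3) + (222 - 131))*(-10 - 5*(-19)) = ((28 - 3) + 91)*(-10 + 95) = (25 + 91)*85 = 116*85 = 9860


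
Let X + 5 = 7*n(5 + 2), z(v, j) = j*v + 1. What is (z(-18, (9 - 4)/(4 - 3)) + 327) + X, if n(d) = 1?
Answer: 240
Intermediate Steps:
z(v, j) = 1 + j*v
X = 2 (X = -5 + 7*1 = -5 + 7 = 2)
(z(-18, (9 - 4)/(4 - 3)) + 327) + X = ((1 + ((9 - 4)/(4 - 3))*(-18)) + 327) + 2 = ((1 + (5/1)*(-18)) + 327) + 2 = ((1 + (5*1)*(-18)) + 327) + 2 = ((1 + 5*(-18)) + 327) + 2 = ((1 - 90) + 327) + 2 = (-89 + 327) + 2 = 238 + 2 = 240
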